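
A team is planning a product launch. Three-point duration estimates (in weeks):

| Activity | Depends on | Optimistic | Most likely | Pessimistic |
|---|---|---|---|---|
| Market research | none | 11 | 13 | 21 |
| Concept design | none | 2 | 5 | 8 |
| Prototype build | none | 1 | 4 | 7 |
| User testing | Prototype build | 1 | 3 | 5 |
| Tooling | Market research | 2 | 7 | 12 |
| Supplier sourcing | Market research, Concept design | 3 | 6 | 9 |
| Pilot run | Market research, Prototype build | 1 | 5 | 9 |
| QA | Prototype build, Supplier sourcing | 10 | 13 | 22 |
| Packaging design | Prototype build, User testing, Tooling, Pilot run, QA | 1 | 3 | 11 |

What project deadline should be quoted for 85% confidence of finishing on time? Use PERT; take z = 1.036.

te_Market research = (11 + 4·13 + 21)/6 = 84/6 = 14; σ²_Market research = ((21−11)/6)² = 2.778
te_Concept design = (2 + 4·5 + 8)/6 = 30/6 = 5; σ²_Concept design = ((8−2)/6)² = 1.000
te_Prototype build = (1 + 4·4 + 7)/6 = 24/6 = 4; σ²_Prototype build = ((7−1)/6)² = 1.000
te_User testing = (1 + 4·3 + 5)/6 = 18/6 = 3; σ²_User testing = ((5−1)/6)² = 0.444
te_Tooling = (2 + 4·7 + 12)/6 = 42/6 = 7; σ²_Tooling = ((12−2)/6)² = 2.778
te_Supplier sourcing = (3 + 4·6 + 9)/6 = 36/6 = 6; σ²_Supplier sourcing = ((9−3)/6)² = 1.000
te_Pilot run = (1 + 4·5 + 9)/6 = 30/6 = 5; σ²_Pilot run = ((9−1)/6)² = 1.778
te_QA = (10 + 4·13 + 22)/6 = 84/6 = 14; σ²_QA = ((22−10)/6)² = 4.000
te_Packaging design = (1 + 4·3 + 11)/6 = 24/6 = 4; σ²_Packaging design = ((11−1)/6)² = 2.778

Forward pass:
ES_Market research = 0; EF_Market research = 14
ES_Concept design = 0; EF_Concept design = 5
ES_Prototype build = 0; EF_Prototype build = 4
ES_User testing = 4; EF_User testing = 4+3 = 7
ES_Tooling = 14; EF_Tooling = 14+7 = 21
ES_Supplier sourcing = max(EF_Market research=14, EF_Concept design=5) = 14; EF_Supplier sourcing = 14+6 = 20
ES_Pilot run = max(EF_Market research=14, EF_Prototype build=4) = 14; EF_Pilot run = 14+5 = 19
ES_QA = max(EF_Prototype build=4, EF_Supplier sourcing=20) = 20; EF_QA = 20+14 = 34
ES_Packaging design = max(EF_Prototype build=4, EF_User testing=7, EF_Tooling=21, EF_Pilot run=19, EF_QA=34) = 34; EF_Packaging design = 34+4 = 38
Expected project duration μ = 38 weeks. Critical path: Market research → Supplier sourcing → QA → Packaging design.

Variance along critical path = 2.778 + 1.000 + 4.000 + 2.778 = 10.556; σ = 3.249 weeks.
D = μ + z·σ = 38 + 1.036·3.249 = 41.4 weeks

41.4 weeks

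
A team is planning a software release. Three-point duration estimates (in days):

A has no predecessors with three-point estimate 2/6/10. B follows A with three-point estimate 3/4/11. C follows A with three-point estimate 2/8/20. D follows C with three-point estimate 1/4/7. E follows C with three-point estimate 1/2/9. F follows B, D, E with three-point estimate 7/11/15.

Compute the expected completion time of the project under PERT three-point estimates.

30 days

te_A = (2 + 4·6 + 10)/6 = 36/6 = 6
te_B = (3 + 4·4 + 11)/6 = 30/6 = 5
te_C = (2 + 4·8 + 20)/6 = 54/6 = 9
te_D = (1 + 4·4 + 7)/6 = 24/6 = 4
te_E = (1 + 4·2 + 9)/6 = 18/6 = 3
te_F = (7 + 4·11 + 15)/6 = 66/6 = 11

Forward pass:
ES_A = 0; EF_A = 6
ES_B = 6; EF_B = 6+5 = 11
ES_C = 6; EF_C = 6+9 = 15
ES_D = 15; EF_D = 15+4 = 19
ES_E = 15; EF_E = 15+3 = 18
ES_F = max(EF_B=11, EF_D=19, EF_E=18) = 19; EF_F = 19+11 = 30
Expected project duration μ = 30 days. Critical path: A → C → D → F.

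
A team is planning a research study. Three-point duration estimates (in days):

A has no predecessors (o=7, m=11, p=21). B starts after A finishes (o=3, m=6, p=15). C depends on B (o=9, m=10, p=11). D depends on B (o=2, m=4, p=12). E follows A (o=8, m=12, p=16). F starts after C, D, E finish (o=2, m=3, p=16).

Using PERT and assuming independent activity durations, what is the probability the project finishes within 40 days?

0.939

te_A = (7 + 4·11 + 21)/6 = 72/6 = 12; σ²_A = ((21−7)/6)² = 5.444
te_B = (3 + 4·6 + 15)/6 = 42/6 = 7; σ²_B = ((15−3)/6)² = 4.000
te_C = (9 + 4·10 + 11)/6 = 60/6 = 10; σ²_C = ((11−9)/6)² = 0.111
te_D = (2 + 4·4 + 12)/6 = 30/6 = 5; σ²_D = ((12−2)/6)² = 2.778
te_E = (8 + 4·12 + 16)/6 = 72/6 = 12; σ²_E = ((16−8)/6)² = 1.778
te_F = (2 + 4·3 + 16)/6 = 30/6 = 5; σ²_F = ((16−2)/6)² = 5.444

Forward pass:
ES_A = 0; EF_A = 12
ES_B = 12; EF_B = 12+7 = 19
ES_C = 19; EF_C = 19+10 = 29
ES_D = 19; EF_D = 19+5 = 24
ES_E = 12; EF_E = 12+12 = 24
ES_F = max(EF_C=29, EF_D=24, EF_E=24) = 29; EF_F = 29+5 = 34
Expected project duration μ = 34 days. Critical path: A → B → C → F.

Variance along critical path = 5.444 + 4.000 + 0.111 + 5.444 = 15.000; σ = √15.000 = 3.873 days.
Z = (40 − 34) / 3.873 = 1.549
P(T ≤ 40) = Φ(1.549) ≈ 0.939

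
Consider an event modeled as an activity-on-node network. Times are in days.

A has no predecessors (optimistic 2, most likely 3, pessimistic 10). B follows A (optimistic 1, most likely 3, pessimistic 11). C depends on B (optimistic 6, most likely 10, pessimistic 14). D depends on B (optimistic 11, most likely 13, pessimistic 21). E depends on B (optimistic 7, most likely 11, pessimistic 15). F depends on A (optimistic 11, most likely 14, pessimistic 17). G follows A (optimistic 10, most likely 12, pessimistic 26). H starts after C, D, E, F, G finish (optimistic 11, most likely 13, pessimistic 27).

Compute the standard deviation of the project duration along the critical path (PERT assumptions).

3.80 days

te_A = (2 + 4·3 + 10)/6 = 24/6 = 4; σ²_A = ((10−2)/6)² = 1.778
te_B = (1 + 4·3 + 11)/6 = 24/6 = 4; σ²_B = ((11−1)/6)² = 2.778
te_C = (6 + 4·10 + 14)/6 = 60/6 = 10; σ²_C = ((14−6)/6)² = 1.778
te_D = (11 + 4·13 + 21)/6 = 84/6 = 14; σ²_D = ((21−11)/6)² = 2.778
te_E = (7 + 4·11 + 15)/6 = 66/6 = 11; σ²_E = ((15−7)/6)² = 1.778
te_F = (11 + 4·14 + 17)/6 = 84/6 = 14; σ²_F = ((17−11)/6)² = 1.000
te_G = (10 + 4·12 + 26)/6 = 84/6 = 14; σ²_G = ((26−10)/6)² = 7.111
te_H = (11 + 4·13 + 27)/6 = 90/6 = 15; σ²_H = ((27−11)/6)² = 7.111

Forward pass:
ES_A = 0; EF_A = 4
ES_B = 4; EF_B = 4+4 = 8
ES_C = 8; EF_C = 8+10 = 18
ES_D = 8; EF_D = 8+14 = 22
ES_E = 8; EF_E = 8+11 = 19
ES_F = 4; EF_F = 4+14 = 18
ES_G = 4; EF_G = 4+14 = 18
ES_H = max(EF_C=18, EF_D=22, EF_E=19, EF_F=18, EF_G=18) = 22; EF_H = 22+15 = 37
Expected project duration μ = 37 days. Critical path: A → B → D → H.

Variance along critical path = 1.778 + 2.778 + 2.778 + 7.111 = 14.444
σ = √14.444 = 3.801 days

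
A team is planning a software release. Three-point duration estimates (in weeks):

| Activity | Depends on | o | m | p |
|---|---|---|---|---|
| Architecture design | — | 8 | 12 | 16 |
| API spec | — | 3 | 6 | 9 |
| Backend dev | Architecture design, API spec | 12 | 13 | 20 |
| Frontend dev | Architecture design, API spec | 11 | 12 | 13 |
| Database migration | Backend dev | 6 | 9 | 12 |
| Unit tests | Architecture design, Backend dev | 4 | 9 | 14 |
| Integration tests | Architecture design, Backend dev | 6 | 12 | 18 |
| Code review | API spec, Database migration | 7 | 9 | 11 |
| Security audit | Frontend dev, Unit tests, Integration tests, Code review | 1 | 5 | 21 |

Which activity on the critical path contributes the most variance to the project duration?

Security audit

te_Architecture design = (8 + 4·12 + 16)/6 = 72/6 = 12; σ²_Architecture design = ((16−8)/6)² = 1.778
te_API spec = (3 + 4·6 + 9)/6 = 36/6 = 6; σ²_API spec = ((9−3)/6)² = 1.000
te_Backend dev = (12 + 4·13 + 20)/6 = 84/6 = 14; σ²_Backend dev = ((20−12)/6)² = 1.778
te_Frontend dev = (11 + 4·12 + 13)/6 = 72/6 = 12; σ²_Frontend dev = ((13−11)/6)² = 0.111
te_Database migration = (6 + 4·9 + 12)/6 = 54/6 = 9; σ²_Database migration = ((12−6)/6)² = 1.000
te_Unit tests = (4 + 4·9 + 14)/6 = 54/6 = 9; σ²_Unit tests = ((14−4)/6)² = 2.778
te_Integration tests = (6 + 4·12 + 18)/6 = 72/6 = 12; σ²_Integration tests = ((18−6)/6)² = 4.000
te_Code review = (7 + 4·9 + 11)/6 = 54/6 = 9; σ²_Code review = ((11−7)/6)² = 0.444
te_Security audit = (1 + 4·5 + 21)/6 = 42/6 = 7; σ²_Security audit = ((21−1)/6)² = 11.111

Forward pass:
ES_Architecture design = 0; EF_Architecture design = 12
ES_API spec = 0; EF_API spec = 6
ES_Backend dev = max(EF_Architecture design=12, EF_API spec=6) = 12; EF_Backend dev = 12+14 = 26
ES_Frontend dev = max(EF_Architecture design=12, EF_API spec=6) = 12; EF_Frontend dev = 12+12 = 24
ES_Database migration = 26; EF_Database migration = 26+9 = 35
ES_Unit tests = max(EF_Architecture design=12, EF_Backend dev=26) = 26; EF_Unit tests = 26+9 = 35
ES_Integration tests = max(EF_Architecture design=12, EF_Backend dev=26) = 26; EF_Integration tests = 26+12 = 38
ES_Code review = max(EF_API spec=6, EF_Database migration=35) = 35; EF_Code review = 35+9 = 44
ES_Security audit = max(EF_Frontend dev=24, EF_Unit tests=35, EF_Integration tests=38, EF_Code review=44) = 44; EF_Security audit = 44+7 = 51
Expected project duration μ = 51 weeks. Critical path: Architecture design → Backend dev → Database migration → Code review → Security audit.

Variances on critical path: σ²_Architecture design=1.778, σ²_Backend dev=1.778, σ²_Database migration=1.000, σ²_Code review=0.444, σ²_Security audit=11.111.
Largest is σ²_Security audit = 11.111.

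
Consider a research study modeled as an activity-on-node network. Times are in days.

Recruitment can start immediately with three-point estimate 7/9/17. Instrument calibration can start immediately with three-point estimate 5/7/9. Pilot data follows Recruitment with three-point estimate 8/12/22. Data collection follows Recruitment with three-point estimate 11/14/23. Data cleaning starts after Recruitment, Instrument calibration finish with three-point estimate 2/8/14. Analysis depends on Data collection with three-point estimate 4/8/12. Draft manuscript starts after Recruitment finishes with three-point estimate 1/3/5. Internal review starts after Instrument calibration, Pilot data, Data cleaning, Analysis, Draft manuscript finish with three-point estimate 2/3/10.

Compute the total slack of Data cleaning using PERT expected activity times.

15 days

te_Recruitment = (7 + 4·9 + 17)/6 = 60/6 = 10
te_Instrument calibration = (5 + 4·7 + 9)/6 = 42/6 = 7
te_Pilot data = (8 + 4·12 + 22)/6 = 78/6 = 13
te_Data collection = (11 + 4·14 + 23)/6 = 90/6 = 15
te_Data cleaning = (2 + 4·8 + 14)/6 = 48/6 = 8
te_Analysis = (4 + 4·8 + 12)/6 = 48/6 = 8
te_Draft manuscript = (1 + 4·3 + 5)/6 = 18/6 = 3
te_Internal review = (2 + 4·3 + 10)/6 = 24/6 = 4

Forward pass:
ES_Recruitment = 0; EF_Recruitment = 10
ES_Instrument calibration = 0; EF_Instrument calibration = 7
ES_Pilot data = 10; EF_Pilot data = 10+13 = 23
ES_Data collection = 10; EF_Data collection = 10+15 = 25
ES_Data cleaning = max(EF_Recruitment=10, EF_Instrument calibration=7) = 10; EF_Data cleaning = 10+8 = 18
ES_Analysis = 25; EF_Analysis = 25+8 = 33
ES_Draft manuscript = 10; EF_Draft manuscript = 10+3 = 13
ES_Internal review = max(EF_Instrument calibration=7, EF_Pilot data=23, EF_Data cleaning=18, EF_Analysis=33, EF_Draft manuscript=13) = 33; EF_Internal review = 33+4 = 37
Expected project duration μ = 37 days. Critical path: Recruitment → Data collection → Analysis → Internal review.

Backward pass:
LF_Internal review = 37; LS_Internal review = 37−4 = 33
LF_Draft manuscript = LS_Internal review = 33; LS_Draft manuscript = 33−3 = 30
LF_Analysis = LS_Internal review = 33; LS_Analysis = 33−8 = 25
LF_Data cleaning = LS_Internal review = 33; LS_Data cleaning = 33−8 = 25
LF_Data collection = LS_Analysis = 25; LS_Data collection = 25−15 = 10
LF_Pilot data = LS_Internal review = 33; LS_Pilot data = 33−13 = 20
LF_Instrument calibration = min(LS_Data cleaning=25, LS_Internal review=33) = 25; LS_Instrument calibration = 25−7 = 18
LF_Recruitment = min(LS_Pilot data=20, LS_Data collection=10, LS_Data cleaning=25, LS_Draft manuscript=30) = 10; LS_Recruitment = 10−10 = 0
Slack_Data cleaning = LS_Data cleaning − ES_Data cleaning = 25 − 10 = 15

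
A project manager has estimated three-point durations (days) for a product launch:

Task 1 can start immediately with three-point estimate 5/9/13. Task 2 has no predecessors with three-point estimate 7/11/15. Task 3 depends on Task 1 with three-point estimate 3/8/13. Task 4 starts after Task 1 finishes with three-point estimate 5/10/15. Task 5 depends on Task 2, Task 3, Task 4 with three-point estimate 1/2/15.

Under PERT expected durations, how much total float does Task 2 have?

8 days

te_Task 1 = (5 + 4·9 + 13)/6 = 54/6 = 9
te_Task 2 = (7 + 4·11 + 15)/6 = 66/6 = 11
te_Task 3 = (3 + 4·8 + 13)/6 = 48/6 = 8
te_Task 4 = (5 + 4·10 + 15)/6 = 60/6 = 10
te_Task 5 = (1 + 4·2 + 15)/6 = 24/6 = 4

Forward pass:
ES_Task 1 = 0; EF_Task 1 = 9
ES_Task 2 = 0; EF_Task 2 = 11
ES_Task 3 = 9; EF_Task 3 = 9+8 = 17
ES_Task 4 = 9; EF_Task 4 = 9+10 = 19
ES_Task 5 = max(EF_Task 2=11, EF_Task 3=17, EF_Task 4=19) = 19; EF_Task 5 = 19+4 = 23
Expected project duration μ = 23 days. Critical path: Task 1 → Task 4 → Task 5.

Backward pass:
LF_Task 5 = 23; LS_Task 5 = 23−4 = 19
LF_Task 4 = LS_Task 5 = 19; LS_Task 4 = 19−10 = 9
LF_Task 3 = LS_Task 5 = 19; LS_Task 3 = 19−8 = 11
LF_Task 2 = LS_Task 5 = 19; LS_Task 2 = 19−11 = 8
LF_Task 1 = min(LS_Task 3=11, LS_Task 4=9) = 9; LS_Task 1 = 9−9 = 0
Slack_Task 2 = LS_Task 2 − ES_Task 2 = 8 − 0 = 8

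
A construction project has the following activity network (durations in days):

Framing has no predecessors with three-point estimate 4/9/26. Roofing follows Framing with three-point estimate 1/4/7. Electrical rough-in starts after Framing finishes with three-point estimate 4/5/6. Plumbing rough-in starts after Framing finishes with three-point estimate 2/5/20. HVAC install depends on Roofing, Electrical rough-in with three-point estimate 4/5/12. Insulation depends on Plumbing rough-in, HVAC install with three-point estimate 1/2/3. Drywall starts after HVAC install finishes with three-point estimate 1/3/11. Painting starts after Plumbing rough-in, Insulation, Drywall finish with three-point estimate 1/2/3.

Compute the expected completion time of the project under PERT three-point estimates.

28 days

te_Framing = (4 + 4·9 + 26)/6 = 66/6 = 11
te_Roofing = (1 + 4·4 + 7)/6 = 24/6 = 4
te_Electrical rough-in = (4 + 4·5 + 6)/6 = 30/6 = 5
te_Plumbing rough-in = (2 + 4·5 + 20)/6 = 42/6 = 7
te_HVAC install = (4 + 4·5 + 12)/6 = 36/6 = 6
te_Insulation = (1 + 4·2 + 3)/6 = 12/6 = 2
te_Drywall = (1 + 4·3 + 11)/6 = 24/6 = 4
te_Painting = (1 + 4·2 + 3)/6 = 12/6 = 2

Forward pass:
ES_Framing = 0; EF_Framing = 11
ES_Roofing = 11; EF_Roofing = 11+4 = 15
ES_Electrical rough-in = 11; EF_Electrical rough-in = 11+5 = 16
ES_Plumbing rough-in = 11; EF_Plumbing rough-in = 11+7 = 18
ES_HVAC install = max(EF_Roofing=15, EF_Electrical rough-in=16) = 16; EF_HVAC install = 16+6 = 22
ES_Insulation = max(EF_Plumbing rough-in=18, EF_HVAC install=22) = 22; EF_Insulation = 22+2 = 24
ES_Drywall = 22; EF_Drywall = 22+4 = 26
ES_Painting = max(EF_Plumbing rough-in=18, EF_Insulation=24, EF_Drywall=26) = 26; EF_Painting = 26+2 = 28
Expected project duration μ = 28 days. Critical path: Framing → Electrical rough-in → HVAC install → Drywall → Painting.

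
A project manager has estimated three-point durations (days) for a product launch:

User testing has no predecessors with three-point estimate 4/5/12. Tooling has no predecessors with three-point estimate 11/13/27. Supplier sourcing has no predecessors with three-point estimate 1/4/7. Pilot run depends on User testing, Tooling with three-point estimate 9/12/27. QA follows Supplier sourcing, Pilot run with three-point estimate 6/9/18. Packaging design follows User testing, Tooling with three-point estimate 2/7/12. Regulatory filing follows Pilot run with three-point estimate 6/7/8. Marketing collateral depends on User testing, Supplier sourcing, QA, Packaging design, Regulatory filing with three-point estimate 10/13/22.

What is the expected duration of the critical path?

te_User testing = (4 + 4·5 + 12)/6 = 36/6 = 6
te_Tooling = (11 + 4·13 + 27)/6 = 90/6 = 15
te_Supplier sourcing = (1 + 4·4 + 7)/6 = 24/6 = 4
te_Pilot run = (9 + 4·12 + 27)/6 = 84/6 = 14
te_QA = (6 + 4·9 + 18)/6 = 60/6 = 10
te_Packaging design = (2 + 4·7 + 12)/6 = 42/6 = 7
te_Regulatory filing = (6 + 4·7 + 8)/6 = 42/6 = 7
te_Marketing collateral = (10 + 4·13 + 22)/6 = 84/6 = 14

Forward pass:
ES_User testing = 0; EF_User testing = 6
ES_Tooling = 0; EF_Tooling = 15
ES_Supplier sourcing = 0; EF_Supplier sourcing = 4
ES_Pilot run = max(EF_User testing=6, EF_Tooling=15) = 15; EF_Pilot run = 15+14 = 29
ES_QA = max(EF_Supplier sourcing=4, EF_Pilot run=29) = 29; EF_QA = 29+10 = 39
ES_Packaging design = max(EF_User testing=6, EF_Tooling=15) = 15; EF_Packaging design = 15+7 = 22
ES_Regulatory filing = 29; EF_Regulatory filing = 29+7 = 36
ES_Marketing collateral = max(EF_User testing=6, EF_Supplier sourcing=4, EF_QA=39, EF_Packaging design=22, EF_Regulatory filing=36) = 39; EF_Marketing collateral = 39+14 = 53
Expected project duration μ = 53 days. Critical path: Tooling → Pilot run → QA → Marketing collateral.

53 days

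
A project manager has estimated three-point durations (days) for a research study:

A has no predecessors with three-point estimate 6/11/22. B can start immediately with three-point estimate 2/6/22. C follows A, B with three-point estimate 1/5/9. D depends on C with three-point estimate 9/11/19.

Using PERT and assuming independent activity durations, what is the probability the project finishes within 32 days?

0.810

te_A = (6 + 4·11 + 22)/6 = 72/6 = 12; σ²_A = ((22−6)/6)² = 7.111
te_B = (2 + 4·6 + 22)/6 = 48/6 = 8; σ²_B = ((22−2)/6)² = 11.111
te_C = (1 + 4·5 + 9)/6 = 30/6 = 5; σ²_C = ((9−1)/6)² = 1.778
te_D = (9 + 4·11 + 19)/6 = 72/6 = 12; σ²_D = ((19−9)/6)² = 2.778

Forward pass:
ES_A = 0; EF_A = 12
ES_B = 0; EF_B = 8
ES_C = max(EF_A=12, EF_B=8) = 12; EF_C = 12+5 = 17
ES_D = 17; EF_D = 17+12 = 29
Expected project duration μ = 29 days. Critical path: A → C → D.

Variance along critical path = 7.111 + 1.778 + 2.778 = 11.667; σ = √11.667 = 3.416 days.
Z = (32 − 29) / 3.416 = 0.878
P(T ≤ 32) = Φ(0.878) ≈ 0.810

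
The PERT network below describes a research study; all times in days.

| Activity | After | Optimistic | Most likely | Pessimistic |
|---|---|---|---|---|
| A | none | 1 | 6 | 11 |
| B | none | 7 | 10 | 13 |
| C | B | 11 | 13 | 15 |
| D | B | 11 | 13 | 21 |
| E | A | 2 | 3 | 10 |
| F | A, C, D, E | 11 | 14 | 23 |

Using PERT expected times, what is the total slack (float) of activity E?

14 days

te_A = (1 + 4·6 + 11)/6 = 36/6 = 6
te_B = (7 + 4·10 + 13)/6 = 60/6 = 10
te_C = (11 + 4·13 + 15)/6 = 78/6 = 13
te_D = (11 + 4·13 + 21)/6 = 84/6 = 14
te_E = (2 + 4·3 + 10)/6 = 24/6 = 4
te_F = (11 + 4·14 + 23)/6 = 90/6 = 15

Forward pass:
ES_A = 0; EF_A = 6
ES_B = 0; EF_B = 10
ES_C = 10; EF_C = 10+13 = 23
ES_D = 10; EF_D = 10+14 = 24
ES_E = 6; EF_E = 6+4 = 10
ES_F = max(EF_A=6, EF_C=23, EF_D=24, EF_E=10) = 24; EF_F = 24+15 = 39
Expected project duration μ = 39 days. Critical path: B → D → F.

Backward pass:
LF_F = 39; LS_F = 39−15 = 24
LF_E = LS_F = 24; LS_E = 24−4 = 20
LF_D = LS_F = 24; LS_D = 24−14 = 10
LF_C = LS_F = 24; LS_C = 24−13 = 11
LF_B = min(LS_C=11, LS_D=10) = 10; LS_B = 10−10 = 0
LF_A = min(LS_E=20, LS_F=24) = 20; LS_A = 20−6 = 14
Slack_E = LS_E − ES_E = 20 − 6 = 14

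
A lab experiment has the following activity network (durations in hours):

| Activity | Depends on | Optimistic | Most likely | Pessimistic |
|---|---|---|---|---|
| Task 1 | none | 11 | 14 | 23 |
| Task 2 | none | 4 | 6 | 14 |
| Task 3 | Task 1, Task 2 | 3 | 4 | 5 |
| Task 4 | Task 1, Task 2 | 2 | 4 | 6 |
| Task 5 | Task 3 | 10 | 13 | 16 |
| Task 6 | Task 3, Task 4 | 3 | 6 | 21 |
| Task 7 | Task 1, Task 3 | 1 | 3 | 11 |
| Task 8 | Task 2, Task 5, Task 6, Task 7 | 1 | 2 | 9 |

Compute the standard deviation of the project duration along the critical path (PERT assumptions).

te_Task 1 = (11 + 4·14 + 23)/6 = 90/6 = 15; σ²_Task 1 = ((23−11)/6)² = 4.000
te_Task 2 = (4 + 4·6 + 14)/6 = 42/6 = 7; σ²_Task 2 = ((14−4)/6)² = 2.778
te_Task 3 = (3 + 4·4 + 5)/6 = 24/6 = 4; σ²_Task 3 = ((5−3)/6)² = 0.111
te_Task 4 = (2 + 4·4 + 6)/6 = 24/6 = 4; σ²_Task 4 = ((6−2)/6)² = 0.444
te_Task 5 = (10 + 4·13 + 16)/6 = 78/6 = 13; σ²_Task 5 = ((16−10)/6)² = 1.000
te_Task 6 = (3 + 4·6 + 21)/6 = 48/6 = 8; σ²_Task 6 = ((21−3)/6)² = 9.000
te_Task 7 = (1 + 4·3 + 11)/6 = 24/6 = 4; σ²_Task 7 = ((11−1)/6)² = 2.778
te_Task 8 = (1 + 4·2 + 9)/6 = 18/6 = 3; σ²_Task 8 = ((9−1)/6)² = 1.778

Forward pass:
ES_Task 1 = 0; EF_Task 1 = 15
ES_Task 2 = 0; EF_Task 2 = 7
ES_Task 3 = max(EF_Task 1=15, EF_Task 2=7) = 15; EF_Task 3 = 15+4 = 19
ES_Task 4 = max(EF_Task 1=15, EF_Task 2=7) = 15; EF_Task 4 = 15+4 = 19
ES_Task 5 = 19; EF_Task 5 = 19+13 = 32
ES_Task 6 = max(EF_Task 3=19, EF_Task 4=19) = 19; EF_Task 6 = 19+8 = 27
ES_Task 7 = max(EF_Task 1=15, EF_Task 3=19) = 19; EF_Task 7 = 19+4 = 23
ES_Task 8 = max(EF_Task 2=7, EF_Task 5=32, EF_Task 6=27, EF_Task 7=23) = 32; EF_Task 8 = 32+3 = 35
Expected project duration μ = 35 hours. Critical path: Task 1 → Task 3 → Task 5 → Task 8.

Variance along critical path = 4.000 + 0.111 + 1.000 + 1.778 = 6.889
σ = √6.889 = 2.625 hours

2.62 hours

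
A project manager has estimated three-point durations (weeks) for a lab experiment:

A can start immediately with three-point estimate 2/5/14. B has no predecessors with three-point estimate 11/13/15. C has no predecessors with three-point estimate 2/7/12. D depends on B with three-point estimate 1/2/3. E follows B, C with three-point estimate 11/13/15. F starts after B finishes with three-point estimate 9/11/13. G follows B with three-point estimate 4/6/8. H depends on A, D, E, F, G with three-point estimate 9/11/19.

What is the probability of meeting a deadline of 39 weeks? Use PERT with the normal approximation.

0.699

te_A = (2 + 4·5 + 14)/6 = 36/6 = 6; σ²_A = ((14−2)/6)² = 4.000
te_B = (11 + 4·13 + 15)/6 = 78/6 = 13; σ²_B = ((15−11)/6)² = 0.444
te_C = (2 + 4·7 + 12)/6 = 42/6 = 7; σ²_C = ((12−2)/6)² = 2.778
te_D = (1 + 4·2 + 3)/6 = 12/6 = 2; σ²_D = ((3−1)/6)² = 0.111
te_E = (11 + 4·13 + 15)/6 = 78/6 = 13; σ²_E = ((15−11)/6)² = 0.444
te_F = (9 + 4·11 + 13)/6 = 66/6 = 11; σ²_F = ((13−9)/6)² = 0.444
te_G = (4 + 4·6 + 8)/6 = 36/6 = 6; σ²_G = ((8−4)/6)² = 0.444
te_H = (9 + 4·11 + 19)/6 = 72/6 = 12; σ²_H = ((19−9)/6)² = 2.778

Forward pass:
ES_A = 0; EF_A = 6
ES_B = 0; EF_B = 13
ES_C = 0; EF_C = 7
ES_D = 13; EF_D = 13+2 = 15
ES_E = max(EF_B=13, EF_C=7) = 13; EF_E = 13+13 = 26
ES_F = 13; EF_F = 13+11 = 24
ES_G = 13; EF_G = 13+6 = 19
ES_H = max(EF_A=6, EF_D=15, EF_E=26, EF_F=24, EF_G=19) = 26; EF_H = 26+12 = 38
Expected project duration μ = 38 weeks. Critical path: B → E → H.

Variance along critical path = 0.444 + 0.444 + 2.778 = 3.667; σ = √3.667 = 1.915 weeks.
Z = (39 − 38) / 1.915 = 0.522
P(T ≤ 39) = Φ(0.522) ≈ 0.699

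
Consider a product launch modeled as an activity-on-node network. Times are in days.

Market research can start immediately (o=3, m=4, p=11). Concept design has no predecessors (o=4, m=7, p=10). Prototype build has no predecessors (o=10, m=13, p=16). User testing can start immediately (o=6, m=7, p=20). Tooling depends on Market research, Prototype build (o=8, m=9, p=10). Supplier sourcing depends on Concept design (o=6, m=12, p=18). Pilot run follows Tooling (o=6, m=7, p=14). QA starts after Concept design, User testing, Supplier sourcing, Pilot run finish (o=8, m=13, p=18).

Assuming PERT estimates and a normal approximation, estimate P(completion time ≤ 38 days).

0.018

te_Market research = (3 + 4·4 + 11)/6 = 30/6 = 5; σ²_Market research = ((11−3)/6)² = 1.778
te_Concept design = (4 + 4·7 + 10)/6 = 42/6 = 7; σ²_Concept design = ((10−4)/6)² = 1.000
te_Prototype build = (10 + 4·13 + 16)/6 = 78/6 = 13; σ²_Prototype build = ((16−10)/6)² = 1.000
te_User testing = (6 + 4·7 + 20)/6 = 54/6 = 9; σ²_User testing = ((20−6)/6)² = 5.444
te_Tooling = (8 + 4·9 + 10)/6 = 54/6 = 9; σ²_Tooling = ((10−8)/6)² = 0.111
te_Supplier sourcing = (6 + 4·12 + 18)/6 = 72/6 = 12; σ²_Supplier sourcing = ((18−6)/6)² = 4.000
te_Pilot run = (6 + 4·7 + 14)/6 = 48/6 = 8; σ²_Pilot run = ((14−6)/6)² = 1.778
te_QA = (8 + 4·13 + 18)/6 = 78/6 = 13; σ²_QA = ((18−8)/6)² = 2.778

Forward pass:
ES_Market research = 0; EF_Market research = 5
ES_Concept design = 0; EF_Concept design = 7
ES_Prototype build = 0; EF_Prototype build = 13
ES_User testing = 0; EF_User testing = 9
ES_Tooling = max(EF_Market research=5, EF_Prototype build=13) = 13; EF_Tooling = 13+9 = 22
ES_Supplier sourcing = 7; EF_Supplier sourcing = 7+12 = 19
ES_Pilot run = 22; EF_Pilot run = 22+8 = 30
ES_QA = max(EF_Concept design=7, EF_User testing=9, EF_Supplier sourcing=19, EF_Pilot run=30) = 30; EF_QA = 30+13 = 43
Expected project duration μ = 43 days. Critical path: Prototype build → Tooling → Pilot run → QA.

Variance along critical path = 1.000 + 0.111 + 1.778 + 2.778 = 5.667; σ = √5.667 = 2.380 days.
Z = (38 − 43) / 2.380 = -2.100
P(T ≤ 38) = Φ(-2.100) ≈ 0.018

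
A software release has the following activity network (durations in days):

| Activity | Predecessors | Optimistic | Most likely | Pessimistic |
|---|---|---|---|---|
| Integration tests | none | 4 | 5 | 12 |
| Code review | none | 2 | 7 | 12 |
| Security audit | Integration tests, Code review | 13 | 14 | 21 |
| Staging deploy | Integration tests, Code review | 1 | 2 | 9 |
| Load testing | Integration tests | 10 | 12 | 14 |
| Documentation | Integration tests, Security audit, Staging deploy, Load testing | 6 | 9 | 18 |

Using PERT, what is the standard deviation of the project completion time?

2.92 days

te_Integration tests = (4 + 4·5 + 12)/6 = 36/6 = 6; σ²_Integration tests = ((12−4)/6)² = 1.778
te_Code review = (2 + 4·7 + 12)/6 = 42/6 = 7; σ²_Code review = ((12−2)/6)² = 2.778
te_Security audit = (13 + 4·14 + 21)/6 = 90/6 = 15; σ²_Security audit = ((21−13)/6)² = 1.778
te_Staging deploy = (1 + 4·2 + 9)/6 = 18/6 = 3; σ²_Staging deploy = ((9−1)/6)² = 1.778
te_Load testing = (10 + 4·12 + 14)/6 = 72/6 = 12; σ²_Load testing = ((14−10)/6)² = 0.444
te_Documentation = (6 + 4·9 + 18)/6 = 60/6 = 10; σ²_Documentation = ((18−6)/6)² = 4.000

Forward pass:
ES_Integration tests = 0; EF_Integration tests = 6
ES_Code review = 0; EF_Code review = 7
ES_Security audit = max(EF_Integration tests=6, EF_Code review=7) = 7; EF_Security audit = 7+15 = 22
ES_Staging deploy = max(EF_Integration tests=6, EF_Code review=7) = 7; EF_Staging deploy = 7+3 = 10
ES_Load testing = 6; EF_Load testing = 6+12 = 18
ES_Documentation = max(EF_Integration tests=6, EF_Security audit=22, EF_Staging deploy=10, EF_Load testing=18) = 22; EF_Documentation = 22+10 = 32
Expected project duration μ = 32 days. Critical path: Code review → Security audit → Documentation.

Variance along critical path = 2.778 + 1.778 + 4.000 = 8.556
σ = √8.556 = 2.925 days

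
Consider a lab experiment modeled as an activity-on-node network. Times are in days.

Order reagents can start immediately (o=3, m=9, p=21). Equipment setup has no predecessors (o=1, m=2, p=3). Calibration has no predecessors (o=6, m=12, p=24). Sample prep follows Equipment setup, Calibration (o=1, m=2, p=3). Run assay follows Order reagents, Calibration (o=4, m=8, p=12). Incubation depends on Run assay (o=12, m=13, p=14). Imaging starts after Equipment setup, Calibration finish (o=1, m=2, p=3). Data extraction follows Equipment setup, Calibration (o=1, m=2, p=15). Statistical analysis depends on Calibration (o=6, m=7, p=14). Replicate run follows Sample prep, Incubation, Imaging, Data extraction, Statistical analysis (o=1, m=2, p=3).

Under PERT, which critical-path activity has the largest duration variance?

te_Order reagents = (3 + 4·9 + 21)/6 = 60/6 = 10; σ²_Order reagents = ((21−3)/6)² = 9.000
te_Equipment setup = (1 + 4·2 + 3)/6 = 12/6 = 2; σ²_Equipment setup = ((3−1)/6)² = 0.111
te_Calibration = (6 + 4·12 + 24)/6 = 78/6 = 13; σ²_Calibration = ((24−6)/6)² = 9.000
te_Sample prep = (1 + 4·2 + 3)/6 = 12/6 = 2; σ²_Sample prep = ((3−1)/6)² = 0.111
te_Run assay = (4 + 4·8 + 12)/6 = 48/6 = 8; σ²_Run assay = ((12−4)/6)² = 1.778
te_Incubation = (12 + 4·13 + 14)/6 = 78/6 = 13; σ²_Incubation = ((14−12)/6)² = 0.111
te_Imaging = (1 + 4·2 + 3)/6 = 12/6 = 2; σ²_Imaging = ((3−1)/6)² = 0.111
te_Data extraction = (1 + 4·2 + 15)/6 = 24/6 = 4; σ²_Data extraction = ((15−1)/6)² = 5.444
te_Statistical analysis = (6 + 4·7 + 14)/6 = 48/6 = 8; σ²_Statistical analysis = ((14−6)/6)² = 1.778
te_Replicate run = (1 + 4·2 + 3)/6 = 12/6 = 2; σ²_Replicate run = ((3−1)/6)² = 0.111

Forward pass:
ES_Order reagents = 0; EF_Order reagents = 10
ES_Equipment setup = 0; EF_Equipment setup = 2
ES_Calibration = 0; EF_Calibration = 13
ES_Sample prep = max(EF_Equipment setup=2, EF_Calibration=13) = 13; EF_Sample prep = 13+2 = 15
ES_Run assay = max(EF_Order reagents=10, EF_Calibration=13) = 13; EF_Run assay = 13+8 = 21
ES_Incubation = 21; EF_Incubation = 21+13 = 34
ES_Imaging = max(EF_Equipment setup=2, EF_Calibration=13) = 13; EF_Imaging = 13+2 = 15
ES_Data extraction = max(EF_Equipment setup=2, EF_Calibration=13) = 13; EF_Data extraction = 13+4 = 17
ES_Statistical analysis = 13; EF_Statistical analysis = 13+8 = 21
ES_Replicate run = max(EF_Sample prep=15, EF_Incubation=34, EF_Imaging=15, EF_Data extraction=17, EF_Statistical analysis=21) = 34; EF_Replicate run = 34+2 = 36
Expected project duration μ = 36 days. Critical path: Calibration → Run assay → Incubation → Replicate run.

Variances on critical path: σ²_Calibration=9.000, σ²_Run assay=1.778, σ²_Incubation=0.111, σ²_Replicate run=0.111.
Largest is σ²_Calibration = 9.000.

Calibration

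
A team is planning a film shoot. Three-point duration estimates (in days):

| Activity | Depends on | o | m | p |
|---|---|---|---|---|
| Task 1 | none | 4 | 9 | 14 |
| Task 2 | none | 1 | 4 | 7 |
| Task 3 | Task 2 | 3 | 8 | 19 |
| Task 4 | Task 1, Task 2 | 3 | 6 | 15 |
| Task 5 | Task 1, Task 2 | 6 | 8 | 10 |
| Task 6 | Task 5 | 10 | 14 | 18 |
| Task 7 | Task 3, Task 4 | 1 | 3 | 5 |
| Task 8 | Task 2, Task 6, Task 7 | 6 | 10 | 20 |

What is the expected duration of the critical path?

42 days

te_Task 1 = (4 + 4·9 + 14)/6 = 54/6 = 9
te_Task 2 = (1 + 4·4 + 7)/6 = 24/6 = 4
te_Task 3 = (3 + 4·8 + 19)/6 = 54/6 = 9
te_Task 4 = (3 + 4·6 + 15)/6 = 42/6 = 7
te_Task 5 = (6 + 4·8 + 10)/6 = 48/6 = 8
te_Task 6 = (10 + 4·14 + 18)/6 = 84/6 = 14
te_Task 7 = (1 + 4·3 + 5)/6 = 18/6 = 3
te_Task 8 = (6 + 4·10 + 20)/6 = 66/6 = 11

Forward pass:
ES_Task 1 = 0; EF_Task 1 = 9
ES_Task 2 = 0; EF_Task 2 = 4
ES_Task 3 = 4; EF_Task 3 = 4+9 = 13
ES_Task 4 = max(EF_Task 1=9, EF_Task 2=4) = 9; EF_Task 4 = 9+7 = 16
ES_Task 5 = max(EF_Task 1=9, EF_Task 2=4) = 9; EF_Task 5 = 9+8 = 17
ES_Task 6 = 17; EF_Task 6 = 17+14 = 31
ES_Task 7 = max(EF_Task 3=13, EF_Task 4=16) = 16; EF_Task 7 = 16+3 = 19
ES_Task 8 = max(EF_Task 2=4, EF_Task 6=31, EF_Task 7=19) = 31; EF_Task 8 = 31+11 = 42
Expected project duration μ = 42 days. Critical path: Task 1 → Task 5 → Task 6 → Task 8.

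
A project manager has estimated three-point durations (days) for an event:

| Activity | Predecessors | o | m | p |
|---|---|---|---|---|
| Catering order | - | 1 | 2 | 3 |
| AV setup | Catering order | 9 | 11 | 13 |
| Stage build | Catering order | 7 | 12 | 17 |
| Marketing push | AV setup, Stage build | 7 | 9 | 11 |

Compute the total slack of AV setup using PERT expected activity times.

1 days

te_Catering order = (1 + 4·2 + 3)/6 = 12/6 = 2
te_AV setup = (9 + 4·11 + 13)/6 = 66/6 = 11
te_Stage build = (7 + 4·12 + 17)/6 = 72/6 = 12
te_Marketing push = (7 + 4·9 + 11)/6 = 54/6 = 9

Forward pass:
ES_Catering order = 0; EF_Catering order = 2
ES_AV setup = 2; EF_AV setup = 2+11 = 13
ES_Stage build = 2; EF_Stage build = 2+12 = 14
ES_Marketing push = max(EF_AV setup=13, EF_Stage build=14) = 14; EF_Marketing push = 14+9 = 23
Expected project duration μ = 23 days. Critical path: Catering order → Stage build → Marketing push.

Backward pass:
LF_Marketing push = 23; LS_Marketing push = 23−9 = 14
LF_Stage build = LS_Marketing push = 14; LS_Stage build = 14−12 = 2
LF_AV setup = LS_Marketing push = 14; LS_AV setup = 14−11 = 3
LF_Catering order = min(LS_AV setup=3, LS_Stage build=2) = 2; LS_Catering order = 2−2 = 0
Slack_AV setup = LS_AV setup − ES_AV setup = 3 − 2 = 1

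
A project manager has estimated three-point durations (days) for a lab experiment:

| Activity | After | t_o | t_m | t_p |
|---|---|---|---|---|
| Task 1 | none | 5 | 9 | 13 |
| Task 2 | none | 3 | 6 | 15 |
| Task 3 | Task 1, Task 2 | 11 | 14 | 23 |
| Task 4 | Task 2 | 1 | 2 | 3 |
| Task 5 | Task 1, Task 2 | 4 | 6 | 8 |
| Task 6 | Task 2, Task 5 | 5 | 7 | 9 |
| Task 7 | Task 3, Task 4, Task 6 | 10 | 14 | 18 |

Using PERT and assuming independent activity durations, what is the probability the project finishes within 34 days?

te_Task 1 = (5 + 4·9 + 13)/6 = 54/6 = 9; σ²_Task 1 = ((13−5)/6)² = 1.778
te_Task 2 = (3 + 4·6 + 15)/6 = 42/6 = 7; σ²_Task 2 = ((15−3)/6)² = 4.000
te_Task 3 = (11 + 4·14 + 23)/6 = 90/6 = 15; σ²_Task 3 = ((23−11)/6)² = 4.000
te_Task 4 = (1 + 4·2 + 3)/6 = 12/6 = 2; σ²_Task 4 = ((3−1)/6)² = 0.111
te_Task 5 = (4 + 4·6 + 8)/6 = 36/6 = 6; σ²_Task 5 = ((8−4)/6)² = 0.444
te_Task 6 = (5 + 4·7 + 9)/6 = 42/6 = 7; σ²_Task 6 = ((9−5)/6)² = 0.444
te_Task 7 = (10 + 4·14 + 18)/6 = 84/6 = 14; σ²_Task 7 = ((18−10)/6)² = 1.778

Forward pass:
ES_Task 1 = 0; EF_Task 1 = 9
ES_Task 2 = 0; EF_Task 2 = 7
ES_Task 3 = max(EF_Task 1=9, EF_Task 2=7) = 9; EF_Task 3 = 9+15 = 24
ES_Task 4 = 7; EF_Task 4 = 7+2 = 9
ES_Task 5 = max(EF_Task 1=9, EF_Task 2=7) = 9; EF_Task 5 = 9+6 = 15
ES_Task 6 = max(EF_Task 2=7, EF_Task 5=15) = 15; EF_Task 6 = 15+7 = 22
ES_Task 7 = max(EF_Task 3=24, EF_Task 4=9, EF_Task 6=22) = 24; EF_Task 7 = 24+14 = 38
Expected project duration μ = 38 days. Critical path: Task 1 → Task 3 → Task 7.

Variance along critical path = 1.778 + 4.000 + 1.778 = 7.556; σ = √7.556 = 2.749 days.
Z = (34 − 38) / 2.749 = -1.455
P(T ≤ 34) = Φ(-1.455) ≈ 0.073

0.073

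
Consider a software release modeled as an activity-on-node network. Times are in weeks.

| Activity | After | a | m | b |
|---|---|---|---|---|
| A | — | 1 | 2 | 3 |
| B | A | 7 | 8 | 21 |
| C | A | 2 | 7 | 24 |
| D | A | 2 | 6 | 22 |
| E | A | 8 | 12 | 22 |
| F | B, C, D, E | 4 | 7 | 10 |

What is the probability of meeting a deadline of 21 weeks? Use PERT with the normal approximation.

te_A = (1 + 4·2 + 3)/6 = 12/6 = 2; σ²_A = ((3−1)/6)² = 0.111
te_B = (7 + 4·8 + 21)/6 = 60/6 = 10; σ²_B = ((21−7)/6)² = 5.444
te_C = (2 + 4·7 + 24)/6 = 54/6 = 9; σ²_C = ((24−2)/6)² = 13.444
te_D = (2 + 4·6 + 22)/6 = 48/6 = 8; σ²_D = ((22−2)/6)² = 11.111
te_E = (8 + 4·12 + 22)/6 = 78/6 = 13; σ²_E = ((22−8)/6)² = 5.444
te_F = (4 + 4·7 + 10)/6 = 42/6 = 7; σ²_F = ((10−4)/6)² = 1.000

Forward pass:
ES_A = 0; EF_A = 2
ES_B = 2; EF_B = 2+10 = 12
ES_C = 2; EF_C = 2+9 = 11
ES_D = 2; EF_D = 2+8 = 10
ES_E = 2; EF_E = 2+13 = 15
ES_F = max(EF_B=12, EF_C=11, EF_D=10, EF_E=15) = 15; EF_F = 15+7 = 22
Expected project duration μ = 22 weeks. Critical path: A → E → F.

Variance along critical path = 0.111 + 5.444 + 1.000 = 6.556; σ = √6.556 = 2.560 weeks.
Z = (21 − 22) / 2.560 = -0.391
P(T ≤ 21) = Φ(-0.391) ≈ 0.348

0.348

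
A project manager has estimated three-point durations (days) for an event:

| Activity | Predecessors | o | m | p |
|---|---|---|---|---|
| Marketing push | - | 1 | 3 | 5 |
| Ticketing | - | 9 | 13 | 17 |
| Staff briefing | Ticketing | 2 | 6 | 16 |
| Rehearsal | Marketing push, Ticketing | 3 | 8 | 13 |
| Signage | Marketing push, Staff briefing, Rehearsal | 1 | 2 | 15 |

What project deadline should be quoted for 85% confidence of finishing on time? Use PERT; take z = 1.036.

28.3 days

te_Marketing push = (1 + 4·3 + 5)/6 = 18/6 = 3; σ²_Marketing push = ((5−1)/6)² = 0.444
te_Ticketing = (9 + 4·13 + 17)/6 = 78/6 = 13; σ²_Ticketing = ((17−9)/6)² = 1.778
te_Staff briefing = (2 + 4·6 + 16)/6 = 42/6 = 7; σ²_Staff briefing = ((16−2)/6)² = 5.444
te_Rehearsal = (3 + 4·8 + 13)/6 = 48/6 = 8; σ²_Rehearsal = ((13−3)/6)² = 2.778
te_Signage = (1 + 4·2 + 15)/6 = 24/6 = 4; σ²_Signage = ((15−1)/6)² = 5.444

Forward pass:
ES_Marketing push = 0; EF_Marketing push = 3
ES_Ticketing = 0; EF_Ticketing = 13
ES_Staff briefing = 13; EF_Staff briefing = 13+7 = 20
ES_Rehearsal = max(EF_Marketing push=3, EF_Ticketing=13) = 13; EF_Rehearsal = 13+8 = 21
ES_Signage = max(EF_Marketing push=3, EF_Staff briefing=20, EF_Rehearsal=21) = 21; EF_Signage = 21+4 = 25
Expected project duration μ = 25 days. Critical path: Ticketing → Rehearsal → Signage.

Variance along critical path = 1.778 + 2.778 + 5.444 = 10.000; σ = 3.162 days.
D = μ + z·σ = 25 + 1.036·3.162 = 28.3 days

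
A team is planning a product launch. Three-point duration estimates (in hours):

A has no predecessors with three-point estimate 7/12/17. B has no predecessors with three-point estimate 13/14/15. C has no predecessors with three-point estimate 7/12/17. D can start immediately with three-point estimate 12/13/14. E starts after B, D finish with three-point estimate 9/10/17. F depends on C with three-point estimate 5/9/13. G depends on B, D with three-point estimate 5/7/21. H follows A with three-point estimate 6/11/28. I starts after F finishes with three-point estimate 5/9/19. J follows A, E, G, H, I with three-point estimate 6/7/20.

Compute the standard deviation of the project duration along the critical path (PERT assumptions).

te_A = (7 + 4·12 + 17)/6 = 72/6 = 12; σ²_A = ((17−7)/6)² = 2.778
te_B = (13 + 4·14 + 15)/6 = 84/6 = 14; σ²_B = ((15−13)/6)² = 0.111
te_C = (7 + 4·12 + 17)/6 = 72/6 = 12; σ²_C = ((17−7)/6)² = 2.778
te_D = (12 + 4·13 + 14)/6 = 78/6 = 13; σ²_D = ((14−12)/6)² = 0.111
te_E = (9 + 4·10 + 17)/6 = 66/6 = 11; σ²_E = ((17−9)/6)² = 1.778
te_F = (5 + 4·9 + 13)/6 = 54/6 = 9; σ²_F = ((13−5)/6)² = 1.778
te_G = (5 + 4·7 + 21)/6 = 54/6 = 9; σ²_G = ((21−5)/6)² = 7.111
te_H = (6 + 4·11 + 28)/6 = 78/6 = 13; σ²_H = ((28−6)/6)² = 13.444
te_I = (5 + 4·9 + 19)/6 = 60/6 = 10; σ²_I = ((19−5)/6)² = 5.444
te_J = (6 + 4·7 + 20)/6 = 54/6 = 9; σ²_J = ((20−6)/6)² = 5.444

Forward pass:
ES_A = 0; EF_A = 12
ES_B = 0; EF_B = 14
ES_C = 0; EF_C = 12
ES_D = 0; EF_D = 13
ES_E = max(EF_B=14, EF_D=13) = 14; EF_E = 14+11 = 25
ES_F = 12; EF_F = 12+9 = 21
ES_G = max(EF_B=14, EF_D=13) = 14; EF_G = 14+9 = 23
ES_H = 12; EF_H = 12+13 = 25
ES_I = 21; EF_I = 21+10 = 31
ES_J = max(EF_A=12, EF_E=25, EF_G=23, EF_H=25, EF_I=31) = 31; EF_J = 31+9 = 40
Expected project duration μ = 40 hours. Critical path: C → F → I → J.

Variance along critical path = 2.778 + 1.778 + 5.444 + 5.444 = 15.444
σ = √15.444 = 3.930 hours

3.93 hours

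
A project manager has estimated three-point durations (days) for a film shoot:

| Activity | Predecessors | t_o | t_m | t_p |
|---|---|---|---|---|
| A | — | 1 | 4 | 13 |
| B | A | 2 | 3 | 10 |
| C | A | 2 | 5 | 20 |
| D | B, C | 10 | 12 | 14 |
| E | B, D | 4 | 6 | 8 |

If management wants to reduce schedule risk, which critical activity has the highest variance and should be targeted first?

te_A = (1 + 4·4 + 13)/6 = 30/6 = 5; σ²_A = ((13−1)/6)² = 4.000
te_B = (2 + 4·3 + 10)/6 = 24/6 = 4; σ²_B = ((10−2)/6)² = 1.778
te_C = (2 + 4·5 + 20)/6 = 42/6 = 7; σ²_C = ((20−2)/6)² = 9.000
te_D = (10 + 4·12 + 14)/6 = 72/6 = 12; σ²_D = ((14−10)/6)² = 0.444
te_E = (4 + 4·6 + 8)/6 = 36/6 = 6; σ²_E = ((8−4)/6)² = 0.444

Forward pass:
ES_A = 0; EF_A = 5
ES_B = 5; EF_B = 5+4 = 9
ES_C = 5; EF_C = 5+7 = 12
ES_D = max(EF_B=9, EF_C=12) = 12; EF_D = 12+12 = 24
ES_E = max(EF_B=9, EF_D=24) = 24; EF_E = 24+6 = 30
Expected project duration μ = 30 days. Critical path: A → C → D → E.

Variances on critical path: σ²_A=4.000, σ²_C=9.000, σ²_D=0.444, σ²_E=0.444.
Largest is σ²_C = 9.000.

C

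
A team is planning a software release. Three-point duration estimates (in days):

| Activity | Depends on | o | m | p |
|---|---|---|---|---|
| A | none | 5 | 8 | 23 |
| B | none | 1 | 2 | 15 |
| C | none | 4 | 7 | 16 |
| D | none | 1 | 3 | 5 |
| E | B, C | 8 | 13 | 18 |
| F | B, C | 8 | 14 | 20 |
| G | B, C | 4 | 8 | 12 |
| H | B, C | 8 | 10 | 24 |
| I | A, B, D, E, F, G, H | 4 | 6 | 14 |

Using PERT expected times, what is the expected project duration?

29 days

te_A = (5 + 4·8 + 23)/6 = 60/6 = 10
te_B = (1 + 4·2 + 15)/6 = 24/6 = 4
te_C = (4 + 4·7 + 16)/6 = 48/6 = 8
te_D = (1 + 4·3 + 5)/6 = 18/6 = 3
te_E = (8 + 4·13 + 18)/6 = 78/6 = 13
te_F = (8 + 4·14 + 20)/6 = 84/6 = 14
te_G = (4 + 4·8 + 12)/6 = 48/6 = 8
te_H = (8 + 4·10 + 24)/6 = 72/6 = 12
te_I = (4 + 4·6 + 14)/6 = 42/6 = 7

Forward pass:
ES_A = 0; EF_A = 10
ES_B = 0; EF_B = 4
ES_C = 0; EF_C = 8
ES_D = 0; EF_D = 3
ES_E = max(EF_B=4, EF_C=8) = 8; EF_E = 8+13 = 21
ES_F = max(EF_B=4, EF_C=8) = 8; EF_F = 8+14 = 22
ES_G = max(EF_B=4, EF_C=8) = 8; EF_G = 8+8 = 16
ES_H = max(EF_B=4, EF_C=8) = 8; EF_H = 8+12 = 20
ES_I = max(EF_A=10, EF_B=4, EF_D=3, EF_E=21, EF_F=22, EF_G=16, EF_H=20) = 22; EF_I = 22+7 = 29
Expected project duration μ = 29 days. Critical path: C → F → I.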